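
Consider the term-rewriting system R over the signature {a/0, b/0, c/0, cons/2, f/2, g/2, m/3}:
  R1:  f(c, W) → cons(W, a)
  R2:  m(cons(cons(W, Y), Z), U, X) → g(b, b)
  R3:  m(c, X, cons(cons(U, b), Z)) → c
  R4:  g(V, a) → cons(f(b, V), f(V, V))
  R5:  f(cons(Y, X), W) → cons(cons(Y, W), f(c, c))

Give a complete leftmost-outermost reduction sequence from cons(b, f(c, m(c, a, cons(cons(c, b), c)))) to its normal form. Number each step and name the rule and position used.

1. cons(b, f(c, m(c, a, cons(cons(c, b), c))))  →  cons(b, cons(m(c, a, cons(cons(c, b), c)), a))   [R1 at 2]
2. cons(b, cons(m(c, a, cons(cons(c, b), c)), a))  →  cons(b, cons(c, a))   [R3 at 2.1]

cons(b, cons(c, a))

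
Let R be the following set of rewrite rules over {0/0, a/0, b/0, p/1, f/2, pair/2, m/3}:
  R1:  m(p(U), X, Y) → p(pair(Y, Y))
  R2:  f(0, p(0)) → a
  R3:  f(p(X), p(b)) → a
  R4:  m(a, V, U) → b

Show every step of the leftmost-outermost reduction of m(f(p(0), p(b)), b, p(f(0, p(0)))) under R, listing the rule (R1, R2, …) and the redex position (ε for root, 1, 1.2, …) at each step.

b

1. m(f(p(0), p(b)), b, p(f(0, p(0))))  →  m(a, b, p(f(0, p(0))))   [R3 at 1]
2. m(a, b, p(f(0, p(0))))  →  b   [R4 at ε]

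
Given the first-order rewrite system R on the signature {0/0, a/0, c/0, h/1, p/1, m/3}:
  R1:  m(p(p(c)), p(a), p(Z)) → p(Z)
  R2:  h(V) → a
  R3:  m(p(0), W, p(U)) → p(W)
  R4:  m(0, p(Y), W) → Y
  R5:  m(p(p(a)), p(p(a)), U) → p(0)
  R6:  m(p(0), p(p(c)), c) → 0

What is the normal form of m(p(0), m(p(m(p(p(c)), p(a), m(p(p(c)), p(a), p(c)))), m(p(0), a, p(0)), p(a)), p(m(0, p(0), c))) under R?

p(p(a))

1. m(p(0), m(p(m(p(p(c)), p(a), m(p(p(c)), p(a), p(c)))), m(p(0), a, p(0)), p(a)), p(m(0, p(0), c)))  →  p(m(p(m(p(p(c)), p(a), m(p(p(c)), p(a), p(c)))), m(p(0), a, p(0)), p(a)))   [R3 at ε]
2. p(m(p(m(p(p(c)), p(a), m(p(p(c)), p(a), p(c)))), m(p(0), a, p(0)), p(a)))  →  p(m(p(m(p(p(c)), p(a), p(c))), m(p(0), a, p(0)), p(a)))   [R1 at 1.1.1.3]
3. p(m(p(m(p(p(c)), p(a), p(c))), m(p(0), a, p(0)), p(a)))  →  p(m(p(p(c)), m(p(0), a, p(0)), p(a)))   [R1 at 1.1.1]
4. p(m(p(p(c)), m(p(0), a, p(0)), p(a)))  →  p(m(p(p(c)), p(a), p(a)))   [R3 at 1.2]
5. p(m(p(p(c)), p(a), p(a)))  →  p(p(a))   [R1 at 1]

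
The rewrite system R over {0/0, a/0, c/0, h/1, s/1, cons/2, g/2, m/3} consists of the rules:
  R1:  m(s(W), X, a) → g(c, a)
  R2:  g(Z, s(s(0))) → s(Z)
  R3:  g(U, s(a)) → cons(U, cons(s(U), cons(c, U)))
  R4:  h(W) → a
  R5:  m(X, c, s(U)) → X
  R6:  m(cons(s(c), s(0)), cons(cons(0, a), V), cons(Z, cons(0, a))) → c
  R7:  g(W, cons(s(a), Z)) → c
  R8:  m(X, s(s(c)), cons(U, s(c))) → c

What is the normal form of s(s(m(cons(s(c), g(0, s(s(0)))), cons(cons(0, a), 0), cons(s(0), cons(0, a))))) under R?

s(s(c))

1. s(s(m(cons(s(c), g(0, s(s(0)))), cons(cons(0, a), 0), cons(s(0), cons(0, a)))))  →  s(s(m(cons(s(c), s(0)), cons(cons(0, a), 0), cons(s(0), cons(0, a)))))   [R2 at 1.1.1.2]
2. s(s(m(cons(s(c), s(0)), cons(cons(0, a), 0), cons(s(0), cons(0, a)))))  →  s(s(c))   [R6 at 1.1]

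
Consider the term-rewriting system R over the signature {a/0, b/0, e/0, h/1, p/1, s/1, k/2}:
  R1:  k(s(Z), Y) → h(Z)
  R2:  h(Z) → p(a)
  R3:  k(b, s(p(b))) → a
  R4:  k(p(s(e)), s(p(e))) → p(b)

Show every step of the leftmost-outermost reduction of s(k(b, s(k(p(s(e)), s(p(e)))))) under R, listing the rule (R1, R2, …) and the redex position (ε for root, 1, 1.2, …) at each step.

1. s(k(b, s(k(p(s(e)), s(p(e))))))  →  s(k(b, s(p(b))))   [R4 at 1.2.1]
2. s(k(b, s(p(b))))  →  s(a)   [R3 at 1]

s(a)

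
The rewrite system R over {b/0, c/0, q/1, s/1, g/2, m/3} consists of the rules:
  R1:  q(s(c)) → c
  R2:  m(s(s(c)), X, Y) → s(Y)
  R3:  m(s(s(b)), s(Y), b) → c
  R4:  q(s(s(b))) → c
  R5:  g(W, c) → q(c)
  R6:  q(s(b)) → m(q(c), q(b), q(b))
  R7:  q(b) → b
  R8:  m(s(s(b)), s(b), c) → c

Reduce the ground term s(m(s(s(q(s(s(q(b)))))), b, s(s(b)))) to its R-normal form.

s(s(s(s(b))))

1. s(m(s(s(q(s(s(q(b)))))), b, s(s(b))))  →  s(m(s(s(q(s(s(b))))), b, s(s(b))))   [R7 at 1.1.1.1.1.1.1]
2. s(m(s(s(q(s(s(b))))), b, s(s(b))))  →  s(m(s(s(c)), b, s(s(b))))   [R4 at 1.1.1.1]
3. s(m(s(s(c)), b, s(s(b))))  →  s(s(s(s(b))))   [R2 at 1]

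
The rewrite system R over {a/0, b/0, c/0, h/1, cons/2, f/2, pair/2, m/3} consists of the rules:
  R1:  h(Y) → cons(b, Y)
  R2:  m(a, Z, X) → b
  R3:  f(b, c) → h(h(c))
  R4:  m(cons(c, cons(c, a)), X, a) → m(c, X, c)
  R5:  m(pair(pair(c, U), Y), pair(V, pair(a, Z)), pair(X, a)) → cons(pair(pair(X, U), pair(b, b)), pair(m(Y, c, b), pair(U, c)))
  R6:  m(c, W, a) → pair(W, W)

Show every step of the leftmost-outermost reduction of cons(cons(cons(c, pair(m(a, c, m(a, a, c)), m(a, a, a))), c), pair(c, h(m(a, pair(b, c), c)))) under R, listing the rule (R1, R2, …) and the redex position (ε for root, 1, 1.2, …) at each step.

1. cons(cons(cons(c, pair(m(a, c, m(a, a, c)), m(a, a, a))), c), pair(c, h(m(a, pair(b, c), c))))  →  cons(cons(cons(c, pair(b, m(a, a, a))), c), pair(c, h(m(a, pair(b, c), c))))   [R2 at 1.1.2.1]
2. cons(cons(cons(c, pair(b, m(a, a, a))), c), pair(c, h(m(a, pair(b, c), c))))  →  cons(cons(cons(c, pair(b, b)), c), pair(c, h(m(a, pair(b, c), c))))   [R2 at 1.1.2.2]
3. cons(cons(cons(c, pair(b, b)), c), pair(c, h(m(a, pair(b, c), c))))  →  cons(cons(cons(c, pair(b, b)), c), pair(c, cons(b, m(a, pair(b, c), c))))   [R1 at 2.2]
4. cons(cons(cons(c, pair(b, b)), c), pair(c, cons(b, m(a, pair(b, c), c))))  →  cons(cons(cons(c, pair(b, b)), c), pair(c, cons(b, b)))   [R2 at 2.2.2]

cons(cons(cons(c, pair(b, b)), c), pair(c, cons(b, b)))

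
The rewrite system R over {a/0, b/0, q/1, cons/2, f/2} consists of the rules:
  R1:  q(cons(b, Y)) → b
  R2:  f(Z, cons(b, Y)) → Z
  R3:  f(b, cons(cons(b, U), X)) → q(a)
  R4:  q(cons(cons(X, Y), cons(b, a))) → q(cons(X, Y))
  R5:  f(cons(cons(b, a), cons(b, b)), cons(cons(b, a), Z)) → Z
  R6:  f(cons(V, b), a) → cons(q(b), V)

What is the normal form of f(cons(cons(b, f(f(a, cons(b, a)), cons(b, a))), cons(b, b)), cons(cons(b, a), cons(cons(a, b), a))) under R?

cons(cons(a, b), a)

1. f(cons(cons(b, f(f(a, cons(b, a)), cons(b, a))), cons(b, b)), cons(cons(b, a), cons(cons(a, b), a)))  →  f(cons(cons(b, f(a, cons(b, a))), cons(b, b)), cons(cons(b, a), cons(cons(a, b), a)))   [R2 at 1.1.2]
2. f(cons(cons(b, f(a, cons(b, a))), cons(b, b)), cons(cons(b, a), cons(cons(a, b), a)))  →  f(cons(cons(b, a), cons(b, b)), cons(cons(b, a), cons(cons(a, b), a)))   [R2 at 1.1.2]
3. f(cons(cons(b, a), cons(b, b)), cons(cons(b, a), cons(cons(a, b), a)))  →  cons(cons(a, b), a)   [R5 at ε]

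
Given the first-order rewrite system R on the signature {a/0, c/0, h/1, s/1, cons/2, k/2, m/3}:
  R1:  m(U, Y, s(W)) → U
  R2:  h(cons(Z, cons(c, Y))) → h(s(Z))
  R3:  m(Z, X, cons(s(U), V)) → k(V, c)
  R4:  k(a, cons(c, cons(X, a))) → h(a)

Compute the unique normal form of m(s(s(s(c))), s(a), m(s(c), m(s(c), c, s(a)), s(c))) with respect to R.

1. m(s(s(s(c))), s(a), m(s(c), m(s(c), c, s(a)), s(c)))  →  m(s(s(s(c))), s(a), s(c))   [R1 at 3]
2. m(s(s(s(c))), s(a), s(c))  →  s(s(s(c)))   [R1 at ε]

s(s(s(c)))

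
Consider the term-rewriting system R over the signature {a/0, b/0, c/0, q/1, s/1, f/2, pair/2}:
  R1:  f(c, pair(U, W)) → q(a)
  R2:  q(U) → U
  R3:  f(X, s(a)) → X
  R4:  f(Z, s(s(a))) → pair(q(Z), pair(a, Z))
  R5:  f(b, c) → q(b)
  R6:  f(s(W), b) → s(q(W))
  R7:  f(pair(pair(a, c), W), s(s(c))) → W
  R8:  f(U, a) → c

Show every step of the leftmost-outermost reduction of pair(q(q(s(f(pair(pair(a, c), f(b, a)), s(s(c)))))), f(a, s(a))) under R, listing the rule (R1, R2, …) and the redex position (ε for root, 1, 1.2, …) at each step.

1. pair(q(q(s(f(pair(pair(a, c), f(b, a)), s(s(c)))))), f(a, s(a)))  →  pair(q(s(f(pair(pair(a, c), f(b, a)), s(s(c))))), f(a, s(a)))   [R2 at 1]
2. pair(q(s(f(pair(pair(a, c), f(b, a)), s(s(c))))), f(a, s(a)))  →  pair(s(f(pair(pair(a, c), f(b, a)), s(s(c)))), f(a, s(a)))   [R2 at 1]
3. pair(s(f(pair(pair(a, c), f(b, a)), s(s(c)))), f(a, s(a)))  →  pair(s(f(b, a)), f(a, s(a)))   [R7 at 1.1]
4. pair(s(f(b, a)), f(a, s(a)))  →  pair(s(c), f(a, s(a)))   [R8 at 1.1]
5. pair(s(c), f(a, s(a)))  →  pair(s(c), a)   [R3 at 2]

pair(s(c), a)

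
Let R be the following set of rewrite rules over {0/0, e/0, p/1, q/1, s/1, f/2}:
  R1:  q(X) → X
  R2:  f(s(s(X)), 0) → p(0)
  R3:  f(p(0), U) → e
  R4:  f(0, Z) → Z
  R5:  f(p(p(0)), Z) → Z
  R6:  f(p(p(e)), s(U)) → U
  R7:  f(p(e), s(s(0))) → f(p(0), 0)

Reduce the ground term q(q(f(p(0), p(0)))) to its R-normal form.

e

1. q(q(f(p(0), p(0))))  →  q(f(p(0), p(0)))   [R1 at ε]
2. q(f(p(0), p(0)))  →  f(p(0), p(0))   [R1 at ε]
3. f(p(0), p(0))  →  e   [R3 at ε]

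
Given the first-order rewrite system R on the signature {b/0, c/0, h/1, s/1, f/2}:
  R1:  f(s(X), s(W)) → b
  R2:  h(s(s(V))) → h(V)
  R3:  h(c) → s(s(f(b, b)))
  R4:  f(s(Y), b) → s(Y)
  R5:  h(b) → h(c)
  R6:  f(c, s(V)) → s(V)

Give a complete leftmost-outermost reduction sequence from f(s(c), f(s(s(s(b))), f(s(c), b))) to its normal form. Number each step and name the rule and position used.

s(c)

1. f(s(c), f(s(s(s(b))), f(s(c), b)))  →  f(s(c), f(s(s(s(b))), s(c)))   [R4 at 2.2]
2. f(s(c), f(s(s(s(b))), s(c)))  →  f(s(c), b)   [R1 at 2]
3. f(s(c), b)  →  s(c)   [R4 at ε]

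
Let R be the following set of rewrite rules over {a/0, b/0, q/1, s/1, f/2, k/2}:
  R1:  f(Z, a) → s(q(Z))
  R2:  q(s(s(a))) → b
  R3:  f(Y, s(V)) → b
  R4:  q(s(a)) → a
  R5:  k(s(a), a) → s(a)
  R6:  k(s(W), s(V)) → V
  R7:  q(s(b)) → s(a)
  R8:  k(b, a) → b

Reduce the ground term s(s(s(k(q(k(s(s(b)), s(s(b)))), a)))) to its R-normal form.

1. s(s(s(k(q(k(s(s(b)), s(s(b)))), a))))  →  s(s(s(k(q(s(b)), a))))   [R6 at 1.1.1.1.1]
2. s(s(s(k(q(s(b)), a))))  →  s(s(s(k(s(a), a))))   [R7 at 1.1.1.1]
3. s(s(s(k(s(a), a))))  →  s(s(s(s(a))))   [R5 at 1.1.1]

s(s(s(s(a))))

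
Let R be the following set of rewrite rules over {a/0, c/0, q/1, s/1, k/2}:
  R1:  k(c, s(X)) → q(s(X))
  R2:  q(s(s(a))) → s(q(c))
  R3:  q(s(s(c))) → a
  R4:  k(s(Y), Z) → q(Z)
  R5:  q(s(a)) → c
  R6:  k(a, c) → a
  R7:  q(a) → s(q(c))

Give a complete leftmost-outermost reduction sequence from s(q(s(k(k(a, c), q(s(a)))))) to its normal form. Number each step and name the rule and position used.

s(c)

1. s(q(s(k(k(a, c), q(s(a))))))  →  s(q(s(k(a, q(s(a))))))   [R6 at 1.1.1.1]
2. s(q(s(k(a, q(s(a))))))  →  s(q(s(k(a, c))))   [R5 at 1.1.1.2]
3. s(q(s(k(a, c))))  →  s(q(s(a)))   [R6 at 1.1.1]
4. s(q(s(a)))  →  s(c)   [R5 at 1]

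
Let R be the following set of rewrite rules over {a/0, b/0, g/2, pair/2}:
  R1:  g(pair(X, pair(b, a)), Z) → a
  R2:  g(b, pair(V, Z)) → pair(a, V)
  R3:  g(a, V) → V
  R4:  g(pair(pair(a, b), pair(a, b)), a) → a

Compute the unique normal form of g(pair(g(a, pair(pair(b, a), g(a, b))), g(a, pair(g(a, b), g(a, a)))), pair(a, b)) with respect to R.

a

1. g(pair(g(a, pair(pair(b, a), g(a, b))), g(a, pair(g(a, b), g(a, a)))), pair(a, b))  →  g(pair(pair(pair(b, a), g(a, b)), g(a, pair(g(a, b), g(a, a)))), pair(a, b))   [R3 at 1.1]
2. g(pair(pair(pair(b, a), g(a, b)), g(a, pair(g(a, b), g(a, a)))), pair(a, b))  →  g(pair(pair(pair(b, a), b), g(a, pair(g(a, b), g(a, a)))), pair(a, b))   [R3 at 1.1.2]
3. g(pair(pair(pair(b, a), b), g(a, pair(g(a, b), g(a, a)))), pair(a, b))  →  g(pair(pair(pair(b, a), b), pair(g(a, b), g(a, a))), pair(a, b))   [R3 at 1.2]
4. g(pair(pair(pair(b, a), b), pair(g(a, b), g(a, a))), pair(a, b))  →  g(pair(pair(pair(b, a), b), pair(b, g(a, a))), pair(a, b))   [R3 at 1.2.1]
5. g(pair(pair(pair(b, a), b), pair(b, g(a, a))), pair(a, b))  →  g(pair(pair(pair(b, a), b), pair(b, a)), pair(a, b))   [R3 at 1.2.2]
6. g(pair(pair(pair(b, a), b), pair(b, a)), pair(a, b))  →  a   [R1 at ε]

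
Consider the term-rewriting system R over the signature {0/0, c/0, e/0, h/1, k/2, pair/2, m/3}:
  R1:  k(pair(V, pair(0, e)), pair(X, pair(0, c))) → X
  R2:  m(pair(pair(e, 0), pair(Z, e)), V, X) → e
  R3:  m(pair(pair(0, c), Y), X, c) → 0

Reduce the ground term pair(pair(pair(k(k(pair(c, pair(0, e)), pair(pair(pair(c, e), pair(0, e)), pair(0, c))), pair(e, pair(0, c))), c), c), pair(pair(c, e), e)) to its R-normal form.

1. pair(pair(pair(k(k(pair(c, pair(0, e)), pair(pair(pair(c, e), pair(0, e)), pair(0, c))), pair(e, pair(0, c))), c), c), pair(pair(c, e), e))  →  pair(pair(pair(k(pair(pair(c, e), pair(0, e)), pair(e, pair(0, c))), c), c), pair(pair(c, e), e))   [R1 at 1.1.1.1]
2. pair(pair(pair(k(pair(pair(c, e), pair(0, e)), pair(e, pair(0, c))), c), c), pair(pair(c, e), e))  →  pair(pair(pair(e, c), c), pair(pair(c, e), e))   [R1 at 1.1.1]

pair(pair(pair(e, c), c), pair(pair(c, e), e))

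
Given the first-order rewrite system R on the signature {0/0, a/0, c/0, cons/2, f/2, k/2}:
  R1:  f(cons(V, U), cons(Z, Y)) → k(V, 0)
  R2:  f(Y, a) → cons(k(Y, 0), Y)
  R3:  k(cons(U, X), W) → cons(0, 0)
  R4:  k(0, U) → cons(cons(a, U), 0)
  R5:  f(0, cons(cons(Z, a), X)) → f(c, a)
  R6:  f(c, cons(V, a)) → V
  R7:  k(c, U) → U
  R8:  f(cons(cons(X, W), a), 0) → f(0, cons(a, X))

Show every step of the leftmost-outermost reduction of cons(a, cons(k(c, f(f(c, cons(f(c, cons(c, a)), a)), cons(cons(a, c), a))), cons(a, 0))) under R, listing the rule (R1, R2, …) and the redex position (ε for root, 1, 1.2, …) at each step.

cons(a, cons(cons(a, c), cons(a, 0)))

1. cons(a, cons(k(c, f(f(c, cons(f(c, cons(c, a)), a)), cons(cons(a, c), a))), cons(a, 0)))  →  cons(a, cons(f(f(c, cons(f(c, cons(c, a)), a)), cons(cons(a, c), a)), cons(a, 0)))   [R7 at 2.1]
2. cons(a, cons(f(f(c, cons(f(c, cons(c, a)), a)), cons(cons(a, c), a)), cons(a, 0)))  →  cons(a, cons(f(f(c, cons(c, a)), cons(cons(a, c), a)), cons(a, 0)))   [R6 at 2.1.1]
3. cons(a, cons(f(f(c, cons(c, a)), cons(cons(a, c), a)), cons(a, 0)))  →  cons(a, cons(f(c, cons(cons(a, c), a)), cons(a, 0)))   [R6 at 2.1.1]
4. cons(a, cons(f(c, cons(cons(a, c), a)), cons(a, 0)))  →  cons(a, cons(cons(a, c), cons(a, 0)))   [R6 at 2.1]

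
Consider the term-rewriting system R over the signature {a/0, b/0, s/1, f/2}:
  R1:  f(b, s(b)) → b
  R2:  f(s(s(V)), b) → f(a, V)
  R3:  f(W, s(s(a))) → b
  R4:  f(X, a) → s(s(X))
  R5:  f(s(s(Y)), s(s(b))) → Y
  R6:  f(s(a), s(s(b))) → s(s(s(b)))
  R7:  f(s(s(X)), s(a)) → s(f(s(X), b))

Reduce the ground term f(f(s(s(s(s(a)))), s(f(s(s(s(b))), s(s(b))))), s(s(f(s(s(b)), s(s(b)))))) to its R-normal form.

1. f(f(s(s(s(s(a)))), s(f(s(s(s(b))), s(s(b))))), s(s(f(s(s(b)), s(s(b))))))  →  f(f(s(s(s(s(a)))), s(s(b))), s(s(f(s(s(b)), s(s(b))))))   [R5 at 1.2.1]
2. f(f(s(s(s(s(a)))), s(s(b))), s(s(f(s(s(b)), s(s(b))))))  →  f(s(s(a)), s(s(f(s(s(b)), s(s(b))))))   [R5 at 1]
3. f(s(s(a)), s(s(f(s(s(b)), s(s(b))))))  →  f(s(s(a)), s(s(b)))   [R5 at 2.1.1]
4. f(s(s(a)), s(s(b)))  →  a   [R5 at ε]

a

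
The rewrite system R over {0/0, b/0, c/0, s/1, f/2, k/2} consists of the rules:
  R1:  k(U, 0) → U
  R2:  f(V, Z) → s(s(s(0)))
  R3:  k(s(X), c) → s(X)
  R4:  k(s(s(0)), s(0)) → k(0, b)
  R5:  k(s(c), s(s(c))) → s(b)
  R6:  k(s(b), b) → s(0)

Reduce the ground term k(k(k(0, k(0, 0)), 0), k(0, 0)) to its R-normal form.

0

1. k(k(k(0, k(0, 0)), 0), k(0, 0))  →  k(k(0, k(0, 0)), k(0, 0))   [R1 at 1]
2. k(k(0, k(0, 0)), k(0, 0))  →  k(k(0, 0), k(0, 0))   [R1 at 1.2]
3. k(k(0, 0), k(0, 0))  →  k(0, k(0, 0))   [R1 at 1]
4. k(0, k(0, 0))  →  k(0, 0)   [R1 at 2]
5. k(0, 0)  →  0   [R1 at ε]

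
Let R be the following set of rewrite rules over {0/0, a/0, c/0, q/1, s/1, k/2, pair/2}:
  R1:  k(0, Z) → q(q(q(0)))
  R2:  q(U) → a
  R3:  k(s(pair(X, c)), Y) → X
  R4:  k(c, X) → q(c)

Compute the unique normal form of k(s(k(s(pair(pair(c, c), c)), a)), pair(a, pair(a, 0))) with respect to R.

1. k(s(k(s(pair(pair(c, c), c)), a)), pair(a, pair(a, 0)))  →  k(s(pair(c, c)), pair(a, pair(a, 0)))   [R3 at 1.1]
2. k(s(pair(c, c)), pair(a, pair(a, 0)))  →  c   [R3 at ε]

c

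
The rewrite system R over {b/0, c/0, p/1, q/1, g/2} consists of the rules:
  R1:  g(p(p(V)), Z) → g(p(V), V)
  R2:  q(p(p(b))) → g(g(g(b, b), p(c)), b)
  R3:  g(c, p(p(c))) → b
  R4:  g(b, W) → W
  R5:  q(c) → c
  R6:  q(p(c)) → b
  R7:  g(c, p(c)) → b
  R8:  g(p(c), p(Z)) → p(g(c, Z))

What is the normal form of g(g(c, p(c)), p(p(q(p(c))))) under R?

1. g(g(c, p(c)), p(p(q(p(c)))))  →  g(b, p(p(q(p(c)))))   [R7 at 1]
2. g(b, p(p(q(p(c)))))  →  p(p(q(p(c))))   [R4 at ε]
3. p(p(q(p(c))))  →  p(p(b))   [R6 at 1.1]

p(p(b))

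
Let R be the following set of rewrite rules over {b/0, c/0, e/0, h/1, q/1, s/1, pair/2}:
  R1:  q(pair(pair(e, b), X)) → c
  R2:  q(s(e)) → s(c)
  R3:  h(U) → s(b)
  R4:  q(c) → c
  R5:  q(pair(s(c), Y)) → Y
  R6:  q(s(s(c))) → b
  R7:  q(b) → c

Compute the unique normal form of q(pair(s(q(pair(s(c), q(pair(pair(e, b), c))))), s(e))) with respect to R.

1. q(pair(s(q(pair(s(c), q(pair(pair(e, b), c))))), s(e)))  →  q(pair(s(q(pair(pair(e, b), c))), s(e)))   [R5 at 1.1.1]
2. q(pair(s(q(pair(pair(e, b), c))), s(e)))  →  q(pair(s(c), s(e)))   [R1 at 1.1.1]
3. q(pair(s(c), s(e)))  →  s(e)   [R5 at ε]

s(e)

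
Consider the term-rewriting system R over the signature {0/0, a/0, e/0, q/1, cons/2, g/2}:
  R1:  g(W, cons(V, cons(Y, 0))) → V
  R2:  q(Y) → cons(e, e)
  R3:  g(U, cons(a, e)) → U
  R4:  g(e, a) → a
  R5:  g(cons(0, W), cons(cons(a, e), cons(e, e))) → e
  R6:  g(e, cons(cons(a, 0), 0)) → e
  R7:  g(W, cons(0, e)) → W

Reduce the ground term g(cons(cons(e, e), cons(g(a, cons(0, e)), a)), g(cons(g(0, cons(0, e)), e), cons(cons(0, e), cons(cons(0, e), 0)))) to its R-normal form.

cons(cons(e, e), cons(a, a))

1. g(cons(cons(e, e), cons(g(a, cons(0, e)), a)), g(cons(g(0, cons(0, e)), e), cons(cons(0, e), cons(cons(0, e), 0))))  →  g(cons(cons(e, e), cons(a, a)), g(cons(g(0, cons(0, e)), e), cons(cons(0, e), cons(cons(0, e), 0))))   [R7 at 1.2.1]
2. g(cons(cons(e, e), cons(a, a)), g(cons(g(0, cons(0, e)), e), cons(cons(0, e), cons(cons(0, e), 0))))  →  g(cons(cons(e, e), cons(a, a)), cons(0, e))   [R1 at 2]
3. g(cons(cons(e, e), cons(a, a)), cons(0, e))  →  cons(cons(e, e), cons(a, a))   [R7 at ε]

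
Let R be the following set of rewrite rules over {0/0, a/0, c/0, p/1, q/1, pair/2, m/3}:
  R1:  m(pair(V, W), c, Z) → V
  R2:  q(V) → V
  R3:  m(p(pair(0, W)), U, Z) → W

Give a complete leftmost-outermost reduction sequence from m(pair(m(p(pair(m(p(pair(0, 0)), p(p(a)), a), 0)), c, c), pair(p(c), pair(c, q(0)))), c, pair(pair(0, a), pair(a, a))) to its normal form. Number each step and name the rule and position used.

0

1. m(pair(m(p(pair(m(p(pair(0, 0)), p(p(a)), a), 0)), c, c), pair(p(c), pair(c, q(0)))), c, pair(pair(0, a), pair(a, a)))  →  m(p(pair(m(p(pair(0, 0)), p(p(a)), a), 0)), c, c)   [R1 at ε]
2. m(p(pair(m(p(pair(0, 0)), p(p(a)), a), 0)), c, c)  →  m(p(pair(0, 0)), c, c)   [R3 at 1.1.1]
3. m(p(pair(0, 0)), c, c)  →  0   [R3 at ε]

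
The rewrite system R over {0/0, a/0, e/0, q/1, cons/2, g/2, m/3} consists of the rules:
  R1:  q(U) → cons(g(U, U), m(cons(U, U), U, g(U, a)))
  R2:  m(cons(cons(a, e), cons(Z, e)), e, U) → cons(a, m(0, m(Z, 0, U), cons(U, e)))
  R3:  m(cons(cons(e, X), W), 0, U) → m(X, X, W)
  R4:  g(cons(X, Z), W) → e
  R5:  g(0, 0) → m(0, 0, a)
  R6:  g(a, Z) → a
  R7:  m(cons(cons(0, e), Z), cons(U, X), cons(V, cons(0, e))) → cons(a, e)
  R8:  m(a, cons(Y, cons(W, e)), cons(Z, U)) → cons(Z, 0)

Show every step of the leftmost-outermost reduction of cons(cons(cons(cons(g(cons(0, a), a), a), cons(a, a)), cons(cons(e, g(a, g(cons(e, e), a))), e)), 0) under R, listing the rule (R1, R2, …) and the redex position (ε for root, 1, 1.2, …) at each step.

1. cons(cons(cons(cons(g(cons(0, a), a), a), cons(a, a)), cons(cons(e, g(a, g(cons(e, e), a))), e)), 0)  →  cons(cons(cons(cons(e, a), cons(a, a)), cons(cons(e, g(a, g(cons(e, e), a))), e)), 0)   [R4 at 1.1.1.1]
2. cons(cons(cons(cons(e, a), cons(a, a)), cons(cons(e, g(a, g(cons(e, e), a))), e)), 0)  →  cons(cons(cons(cons(e, a), cons(a, a)), cons(cons(e, a), e)), 0)   [R6 at 1.2.1.2]

cons(cons(cons(cons(e, a), cons(a, a)), cons(cons(e, a), e)), 0)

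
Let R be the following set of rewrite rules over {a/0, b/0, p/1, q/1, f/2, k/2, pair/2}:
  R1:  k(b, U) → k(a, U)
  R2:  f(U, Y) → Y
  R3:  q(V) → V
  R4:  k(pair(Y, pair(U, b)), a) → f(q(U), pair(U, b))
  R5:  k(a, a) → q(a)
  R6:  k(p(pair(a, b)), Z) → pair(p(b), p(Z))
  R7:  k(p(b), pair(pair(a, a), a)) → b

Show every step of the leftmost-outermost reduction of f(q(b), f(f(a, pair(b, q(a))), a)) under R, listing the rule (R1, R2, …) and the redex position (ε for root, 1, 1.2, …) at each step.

1. f(q(b), f(f(a, pair(b, q(a))), a))  →  f(f(a, pair(b, q(a))), a)   [R2 at ε]
2. f(f(a, pair(b, q(a))), a)  →  a   [R2 at ε]

a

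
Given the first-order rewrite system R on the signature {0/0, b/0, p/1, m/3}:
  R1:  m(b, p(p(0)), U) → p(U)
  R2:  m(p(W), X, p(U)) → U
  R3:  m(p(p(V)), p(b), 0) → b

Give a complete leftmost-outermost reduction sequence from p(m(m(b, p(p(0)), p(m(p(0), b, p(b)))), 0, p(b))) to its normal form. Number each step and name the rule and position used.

1. p(m(m(b, p(p(0)), p(m(p(0), b, p(b)))), 0, p(b)))  →  p(m(p(p(m(p(0), b, p(b)))), 0, p(b)))   [R1 at 1.1]
2. p(m(p(p(m(p(0), b, p(b)))), 0, p(b)))  →  p(b)   [R2 at 1]

p(b)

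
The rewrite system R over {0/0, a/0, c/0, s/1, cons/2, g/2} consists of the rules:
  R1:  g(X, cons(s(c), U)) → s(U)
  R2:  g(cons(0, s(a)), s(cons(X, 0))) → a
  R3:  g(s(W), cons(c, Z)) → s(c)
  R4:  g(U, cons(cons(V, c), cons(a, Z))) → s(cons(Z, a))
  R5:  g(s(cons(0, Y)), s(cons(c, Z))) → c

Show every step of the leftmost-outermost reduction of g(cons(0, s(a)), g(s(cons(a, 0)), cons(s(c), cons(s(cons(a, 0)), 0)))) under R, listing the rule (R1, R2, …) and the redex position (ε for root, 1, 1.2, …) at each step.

1. g(cons(0, s(a)), g(s(cons(a, 0)), cons(s(c), cons(s(cons(a, 0)), 0))))  →  g(cons(0, s(a)), s(cons(s(cons(a, 0)), 0)))   [R1 at 2]
2. g(cons(0, s(a)), s(cons(s(cons(a, 0)), 0)))  →  a   [R2 at ε]

a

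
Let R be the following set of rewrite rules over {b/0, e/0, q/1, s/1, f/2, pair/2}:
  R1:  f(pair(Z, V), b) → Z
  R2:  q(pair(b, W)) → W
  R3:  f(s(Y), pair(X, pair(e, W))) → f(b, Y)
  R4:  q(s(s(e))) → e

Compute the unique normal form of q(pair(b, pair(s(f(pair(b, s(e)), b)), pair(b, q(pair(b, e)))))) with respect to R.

1. q(pair(b, pair(s(f(pair(b, s(e)), b)), pair(b, q(pair(b, e))))))  →  pair(s(f(pair(b, s(e)), b)), pair(b, q(pair(b, e))))   [R2 at ε]
2. pair(s(f(pair(b, s(e)), b)), pair(b, q(pair(b, e))))  →  pair(s(b), pair(b, q(pair(b, e))))   [R1 at 1.1]
3. pair(s(b), pair(b, q(pair(b, e))))  →  pair(s(b), pair(b, e))   [R2 at 2.2]

pair(s(b), pair(b, e))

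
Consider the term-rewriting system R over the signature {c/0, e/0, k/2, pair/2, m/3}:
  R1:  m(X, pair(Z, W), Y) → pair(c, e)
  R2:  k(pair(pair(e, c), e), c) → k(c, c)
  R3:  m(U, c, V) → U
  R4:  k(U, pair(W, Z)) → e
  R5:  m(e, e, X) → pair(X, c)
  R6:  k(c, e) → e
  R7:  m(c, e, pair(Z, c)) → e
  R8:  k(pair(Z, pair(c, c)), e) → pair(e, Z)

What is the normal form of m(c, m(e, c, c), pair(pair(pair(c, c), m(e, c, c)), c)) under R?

1. m(c, m(e, c, c), pair(pair(pair(c, c), m(e, c, c)), c))  →  m(c, e, pair(pair(pair(c, c), m(e, c, c)), c))   [R3 at 2]
2. m(c, e, pair(pair(pair(c, c), m(e, c, c)), c))  →  e   [R7 at ε]

e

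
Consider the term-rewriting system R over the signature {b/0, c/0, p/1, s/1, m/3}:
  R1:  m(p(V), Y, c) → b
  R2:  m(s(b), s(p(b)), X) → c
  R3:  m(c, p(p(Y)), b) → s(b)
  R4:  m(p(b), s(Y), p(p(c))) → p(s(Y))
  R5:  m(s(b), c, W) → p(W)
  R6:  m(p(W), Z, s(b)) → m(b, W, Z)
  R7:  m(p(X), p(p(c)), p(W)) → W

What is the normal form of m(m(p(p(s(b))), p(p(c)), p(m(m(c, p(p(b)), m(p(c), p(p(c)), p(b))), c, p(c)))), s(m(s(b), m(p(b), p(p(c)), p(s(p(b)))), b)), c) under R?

1. m(m(p(p(s(b))), p(p(c)), p(m(m(c, p(p(b)), m(p(c), p(p(c)), p(b))), c, p(c)))), s(m(s(b), m(p(b), p(p(c)), p(s(p(b)))), b)), c)  →  m(m(m(c, p(p(b)), m(p(c), p(p(c)), p(b))), c, p(c)), s(m(s(b), m(p(b), p(p(c)), p(s(p(b)))), b)), c)   [R7 at 1]
2. m(m(m(c, p(p(b)), m(p(c), p(p(c)), p(b))), c, p(c)), s(m(s(b), m(p(b), p(p(c)), p(s(p(b)))), b)), c)  →  m(m(m(c, p(p(b)), b), c, p(c)), s(m(s(b), m(p(b), p(p(c)), p(s(p(b)))), b)), c)   [R7 at 1.1.3]
3. m(m(m(c, p(p(b)), b), c, p(c)), s(m(s(b), m(p(b), p(p(c)), p(s(p(b)))), b)), c)  →  m(m(s(b), c, p(c)), s(m(s(b), m(p(b), p(p(c)), p(s(p(b)))), b)), c)   [R3 at 1.1]
4. m(m(s(b), c, p(c)), s(m(s(b), m(p(b), p(p(c)), p(s(p(b)))), b)), c)  →  m(p(p(c)), s(m(s(b), m(p(b), p(p(c)), p(s(p(b)))), b)), c)   [R5 at 1]
5. m(p(p(c)), s(m(s(b), m(p(b), p(p(c)), p(s(p(b)))), b)), c)  →  b   [R1 at ε]

b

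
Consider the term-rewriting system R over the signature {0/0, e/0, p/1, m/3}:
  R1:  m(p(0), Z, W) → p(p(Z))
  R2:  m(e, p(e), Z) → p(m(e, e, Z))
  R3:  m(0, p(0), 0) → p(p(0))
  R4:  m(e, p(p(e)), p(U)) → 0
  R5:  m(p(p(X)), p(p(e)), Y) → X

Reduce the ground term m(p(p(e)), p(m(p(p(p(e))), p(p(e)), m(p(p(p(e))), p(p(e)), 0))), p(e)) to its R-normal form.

1. m(p(p(e)), p(m(p(p(p(e))), p(p(e)), m(p(p(p(e))), p(p(e)), 0))), p(e))  →  m(p(p(e)), p(p(e)), p(e))   [R5 at 2.1]
2. m(p(p(e)), p(p(e)), p(e))  →  e   [R5 at ε]

e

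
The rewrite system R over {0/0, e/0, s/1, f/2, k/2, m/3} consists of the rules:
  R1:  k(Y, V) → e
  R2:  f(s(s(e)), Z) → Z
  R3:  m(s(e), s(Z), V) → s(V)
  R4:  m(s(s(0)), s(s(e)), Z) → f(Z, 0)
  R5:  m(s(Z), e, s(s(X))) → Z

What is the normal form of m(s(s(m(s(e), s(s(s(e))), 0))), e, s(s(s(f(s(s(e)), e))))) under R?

s(s(0))

1. m(s(s(m(s(e), s(s(s(e))), 0))), e, s(s(s(f(s(s(e)), e)))))  →  s(m(s(e), s(s(s(e))), 0))   [R5 at ε]
2. s(m(s(e), s(s(s(e))), 0))  →  s(s(0))   [R3 at 1]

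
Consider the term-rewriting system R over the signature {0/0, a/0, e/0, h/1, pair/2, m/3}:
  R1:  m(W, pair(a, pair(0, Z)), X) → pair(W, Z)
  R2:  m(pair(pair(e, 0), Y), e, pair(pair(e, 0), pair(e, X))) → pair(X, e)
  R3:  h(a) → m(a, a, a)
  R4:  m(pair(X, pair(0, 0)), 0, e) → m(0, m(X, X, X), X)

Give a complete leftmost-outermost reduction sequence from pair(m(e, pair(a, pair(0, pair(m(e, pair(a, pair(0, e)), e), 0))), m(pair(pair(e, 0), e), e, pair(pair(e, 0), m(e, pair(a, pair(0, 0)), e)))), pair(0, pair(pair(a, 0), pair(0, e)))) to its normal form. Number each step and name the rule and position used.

pair(pair(e, pair(pair(e, e), 0)), pair(0, pair(pair(a, 0), pair(0, e))))

1. pair(m(e, pair(a, pair(0, pair(m(e, pair(a, pair(0, e)), e), 0))), m(pair(pair(e, 0), e), e, pair(pair(e, 0), m(e, pair(a, pair(0, 0)), e)))), pair(0, pair(pair(a, 0), pair(0, e))))  →  pair(pair(e, pair(m(e, pair(a, pair(0, e)), e), 0)), pair(0, pair(pair(a, 0), pair(0, e))))   [R1 at 1]
2. pair(pair(e, pair(m(e, pair(a, pair(0, e)), e), 0)), pair(0, pair(pair(a, 0), pair(0, e))))  →  pair(pair(e, pair(pair(e, e), 0)), pair(0, pair(pair(a, 0), pair(0, e))))   [R1 at 1.2.1]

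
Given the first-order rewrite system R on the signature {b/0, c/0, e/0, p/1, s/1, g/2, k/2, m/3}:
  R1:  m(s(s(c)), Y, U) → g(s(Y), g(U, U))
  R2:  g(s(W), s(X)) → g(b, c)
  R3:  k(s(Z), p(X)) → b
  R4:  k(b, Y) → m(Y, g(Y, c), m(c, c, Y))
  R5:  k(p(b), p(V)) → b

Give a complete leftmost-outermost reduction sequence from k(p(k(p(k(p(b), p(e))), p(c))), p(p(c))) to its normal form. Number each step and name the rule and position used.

b

1. k(p(k(p(k(p(b), p(e))), p(c))), p(p(c)))  →  k(p(k(p(b), p(c))), p(p(c)))   [R5 at 1.1.1.1]
2. k(p(k(p(b), p(c))), p(p(c)))  →  k(p(b), p(p(c)))   [R5 at 1.1]
3. k(p(b), p(p(c)))  →  b   [R5 at ε]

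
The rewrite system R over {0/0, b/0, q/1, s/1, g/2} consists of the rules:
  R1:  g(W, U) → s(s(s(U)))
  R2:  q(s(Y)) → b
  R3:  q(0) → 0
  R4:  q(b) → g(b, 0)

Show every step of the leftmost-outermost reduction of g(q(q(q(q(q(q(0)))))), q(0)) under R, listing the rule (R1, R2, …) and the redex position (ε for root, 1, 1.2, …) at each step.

s(s(s(0)))

1. g(q(q(q(q(q(q(0)))))), q(0))  →  s(s(s(q(0))))   [R1 at ε]
2. s(s(s(q(0))))  →  s(s(s(0)))   [R3 at 1.1.1]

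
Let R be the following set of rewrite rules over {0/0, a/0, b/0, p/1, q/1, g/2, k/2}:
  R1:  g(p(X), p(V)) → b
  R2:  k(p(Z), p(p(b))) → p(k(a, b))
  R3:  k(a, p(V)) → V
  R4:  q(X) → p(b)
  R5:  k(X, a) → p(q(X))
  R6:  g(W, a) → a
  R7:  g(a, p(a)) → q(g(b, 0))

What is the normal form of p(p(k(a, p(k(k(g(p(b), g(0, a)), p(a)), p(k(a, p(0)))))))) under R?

p(p(0))

1. p(p(k(a, p(k(k(g(p(b), g(0, a)), p(a)), p(k(a, p(0))))))))  →  p(p(k(k(g(p(b), g(0, a)), p(a)), p(k(a, p(0))))))   [R3 at 1.1]
2. p(p(k(k(g(p(b), g(0, a)), p(a)), p(k(a, p(0))))))  →  p(p(k(k(g(p(b), a), p(a)), p(k(a, p(0))))))   [R6 at 1.1.1.1.2]
3. p(p(k(k(g(p(b), a), p(a)), p(k(a, p(0))))))  →  p(p(k(k(a, p(a)), p(k(a, p(0))))))   [R6 at 1.1.1.1]
4. p(p(k(k(a, p(a)), p(k(a, p(0))))))  →  p(p(k(a, p(k(a, p(0))))))   [R3 at 1.1.1]
5. p(p(k(a, p(k(a, p(0))))))  →  p(p(k(a, p(0))))   [R3 at 1.1]
6. p(p(k(a, p(0))))  →  p(p(0))   [R3 at 1.1]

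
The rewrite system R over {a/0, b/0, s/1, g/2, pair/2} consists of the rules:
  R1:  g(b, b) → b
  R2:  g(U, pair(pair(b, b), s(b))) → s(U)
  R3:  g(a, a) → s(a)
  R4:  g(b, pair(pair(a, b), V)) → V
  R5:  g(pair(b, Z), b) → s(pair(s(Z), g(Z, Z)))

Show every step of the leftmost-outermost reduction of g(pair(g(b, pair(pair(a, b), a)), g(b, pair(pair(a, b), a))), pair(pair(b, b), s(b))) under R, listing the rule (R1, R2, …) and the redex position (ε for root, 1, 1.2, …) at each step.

1. g(pair(g(b, pair(pair(a, b), a)), g(b, pair(pair(a, b), a))), pair(pair(b, b), s(b)))  →  s(pair(g(b, pair(pair(a, b), a)), g(b, pair(pair(a, b), a))))   [R2 at ε]
2. s(pair(g(b, pair(pair(a, b), a)), g(b, pair(pair(a, b), a))))  →  s(pair(a, g(b, pair(pair(a, b), a))))   [R4 at 1.1]
3. s(pair(a, g(b, pair(pair(a, b), a))))  →  s(pair(a, a))   [R4 at 1.2]

s(pair(a, a))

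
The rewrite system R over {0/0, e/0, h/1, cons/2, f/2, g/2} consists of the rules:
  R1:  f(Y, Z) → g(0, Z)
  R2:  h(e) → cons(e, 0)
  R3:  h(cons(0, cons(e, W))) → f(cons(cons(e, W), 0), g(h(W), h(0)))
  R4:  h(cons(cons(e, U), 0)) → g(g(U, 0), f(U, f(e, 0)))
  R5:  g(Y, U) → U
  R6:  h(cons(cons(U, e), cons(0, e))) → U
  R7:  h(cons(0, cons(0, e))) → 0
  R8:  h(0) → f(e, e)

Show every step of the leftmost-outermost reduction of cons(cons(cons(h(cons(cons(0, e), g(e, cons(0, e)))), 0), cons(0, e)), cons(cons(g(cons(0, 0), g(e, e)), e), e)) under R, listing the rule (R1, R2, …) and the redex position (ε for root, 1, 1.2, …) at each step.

cons(cons(cons(0, 0), cons(0, e)), cons(cons(e, e), e))

1. cons(cons(cons(h(cons(cons(0, e), g(e, cons(0, e)))), 0), cons(0, e)), cons(cons(g(cons(0, 0), g(e, e)), e), e))  →  cons(cons(cons(h(cons(cons(0, e), cons(0, e))), 0), cons(0, e)), cons(cons(g(cons(0, 0), g(e, e)), e), e))   [R5 at 1.1.1.1.2]
2. cons(cons(cons(h(cons(cons(0, e), cons(0, e))), 0), cons(0, e)), cons(cons(g(cons(0, 0), g(e, e)), e), e))  →  cons(cons(cons(0, 0), cons(0, e)), cons(cons(g(cons(0, 0), g(e, e)), e), e))   [R6 at 1.1.1]
3. cons(cons(cons(0, 0), cons(0, e)), cons(cons(g(cons(0, 0), g(e, e)), e), e))  →  cons(cons(cons(0, 0), cons(0, e)), cons(cons(g(e, e), e), e))   [R5 at 2.1.1]
4. cons(cons(cons(0, 0), cons(0, e)), cons(cons(g(e, e), e), e))  →  cons(cons(cons(0, 0), cons(0, e)), cons(cons(e, e), e))   [R5 at 2.1.1]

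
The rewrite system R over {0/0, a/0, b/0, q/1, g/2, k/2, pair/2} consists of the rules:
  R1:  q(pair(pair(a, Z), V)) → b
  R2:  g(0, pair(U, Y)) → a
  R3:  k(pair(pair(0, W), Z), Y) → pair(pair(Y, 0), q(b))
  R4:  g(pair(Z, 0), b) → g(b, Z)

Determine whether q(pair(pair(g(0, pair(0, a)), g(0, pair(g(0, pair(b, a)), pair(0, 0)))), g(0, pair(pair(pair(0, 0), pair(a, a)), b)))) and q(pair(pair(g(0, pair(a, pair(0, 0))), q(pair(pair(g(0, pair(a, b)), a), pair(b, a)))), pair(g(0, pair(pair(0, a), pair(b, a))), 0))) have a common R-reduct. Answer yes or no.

Reduce t₁ = q(pair(pair(g(0, pair(0, a)), g(0, pair(g(0, pair(b, a)), pair(0, 0)))), g(0, pair(pair(pair(0, 0), pair(a, a)), b)))):
1. q(pair(pair(g(0, pair(0, a)), g(0, pair(g(0, pair(b, a)), pair(0, 0)))), g(0, pair(pair(pair(0, 0), pair(a, a)), b))))  →  q(pair(pair(a, g(0, pair(g(0, pair(b, a)), pair(0, 0)))), g(0, pair(pair(pair(0, 0), pair(a, a)), b))))   [R2 at 1.1.1]
2. q(pair(pair(a, g(0, pair(g(0, pair(b, a)), pair(0, 0)))), g(0, pair(pair(pair(0, 0), pair(a, a)), b))))  →  b   [R1 at ε]

Reduce t₂ = q(pair(pair(g(0, pair(a, pair(0, 0))), q(pair(pair(g(0, pair(a, b)), a), pair(b, a)))), pair(g(0, pair(pair(0, a), pair(b, a))), 0))):
1. q(pair(pair(g(0, pair(a, pair(0, 0))), q(pair(pair(g(0, pair(a, b)), a), pair(b, a)))), pair(g(0, pair(pair(0, a), pair(b, a))), 0)))  →  q(pair(pair(a, q(pair(pair(g(0, pair(a, b)), a), pair(b, a)))), pair(g(0, pair(pair(0, a), pair(b, a))), 0)))   [R2 at 1.1.1]
2. q(pair(pair(a, q(pair(pair(g(0, pair(a, b)), a), pair(b, a)))), pair(g(0, pair(pair(0, a), pair(b, a))), 0)))  →  b   [R1 at ε]

yes — NF(t₁) = b, NF(t₂) = b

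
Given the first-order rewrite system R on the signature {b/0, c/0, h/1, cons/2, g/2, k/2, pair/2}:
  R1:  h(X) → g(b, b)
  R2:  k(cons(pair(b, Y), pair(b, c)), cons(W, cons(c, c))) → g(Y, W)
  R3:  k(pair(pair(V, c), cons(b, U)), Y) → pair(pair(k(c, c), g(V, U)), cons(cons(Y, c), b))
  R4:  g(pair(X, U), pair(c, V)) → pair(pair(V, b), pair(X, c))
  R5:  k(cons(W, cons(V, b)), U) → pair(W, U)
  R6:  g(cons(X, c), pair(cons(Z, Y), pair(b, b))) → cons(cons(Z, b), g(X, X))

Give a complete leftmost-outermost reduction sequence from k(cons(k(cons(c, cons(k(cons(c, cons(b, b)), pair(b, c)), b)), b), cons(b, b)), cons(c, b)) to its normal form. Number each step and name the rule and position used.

1. k(cons(k(cons(c, cons(k(cons(c, cons(b, b)), pair(b, c)), b)), b), cons(b, b)), cons(c, b))  →  pair(k(cons(c, cons(k(cons(c, cons(b, b)), pair(b, c)), b)), b), cons(c, b))   [R5 at ε]
2. pair(k(cons(c, cons(k(cons(c, cons(b, b)), pair(b, c)), b)), b), cons(c, b))  →  pair(pair(c, b), cons(c, b))   [R5 at 1]

pair(pair(c, b), cons(c, b))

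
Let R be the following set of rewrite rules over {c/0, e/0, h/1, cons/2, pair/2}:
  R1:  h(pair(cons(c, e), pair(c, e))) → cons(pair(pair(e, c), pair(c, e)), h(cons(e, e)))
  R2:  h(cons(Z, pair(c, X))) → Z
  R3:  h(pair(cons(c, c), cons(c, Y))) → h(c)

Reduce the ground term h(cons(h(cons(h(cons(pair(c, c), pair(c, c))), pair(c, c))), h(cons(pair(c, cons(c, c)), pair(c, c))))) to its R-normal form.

1. h(cons(h(cons(h(cons(pair(c, c), pair(c, c))), pair(c, c))), h(cons(pair(c, cons(c, c)), pair(c, c)))))  →  h(cons(h(cons(pair(c, c), pair(c, c))), h(cons(pair(c, cons(c, c)), pair(c, c)))))   [R2 at 1.1]
2. h(cons(h(cons(pair(c, c), pair(c, c))), h(cons(pair(c, cons(c, c)), pair(c, c)))))  →  h(cons(pair(c, c), h(cons(pair(c, cons(c, c)), pair(c, c)))))   [R2 at 1.1]
3. h(cons(pair(c, c), h(cons(pair(c, cons(c, c)), pair(c, c)))))  →  h(cons(pair(c, c), pair(c, cons(c, c))))   [R2 at 1.2]
4. h(cons(pair(c, c), pair(c, cons(c, c))))  →  pair(c, c)   [R2 at ε]

pair(c, c)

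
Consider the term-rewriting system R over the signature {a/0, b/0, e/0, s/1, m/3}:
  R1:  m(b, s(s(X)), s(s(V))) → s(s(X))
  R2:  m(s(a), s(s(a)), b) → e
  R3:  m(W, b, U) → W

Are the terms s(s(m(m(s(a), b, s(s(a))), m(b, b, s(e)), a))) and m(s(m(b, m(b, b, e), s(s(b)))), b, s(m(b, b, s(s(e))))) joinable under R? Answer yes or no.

no — NF(t₁) = s(s(s(a))), NF(t₂) = s(b)

Reduce t₁ = s(s(m(m(s(a), b, s(s(a))), m(b, b, s(e)), a))):
1. s(s(m(m(s(a), b, s(s(a))), m(b, b, s(e)), a)))  →  s(s(m(s(a), m(b, b, s(e)), a)))   [R3 at 1.1.1]
2. s(s(m(s(a), m(b, b, s(e)), a)))  →  s(s(m(s(a), b, a)))   [R3 at 1.1.2]
3. s(s(m(s(a), b, a)))  →  s(s(s(a)))   [R3 at 1.1]

Reduce t₂ = m(s(m(b, m(b, b, e), s(s(b)))), b, s(m(b, b, s(s(e))))):
1. m(s(m(b, m(b, b, e), s(s(b)))), b, s(m(b, b, s(s(e)))))  →  s(m(b, m(b, b, e), s(s(b))))   [R3 at ε]
2. s(m(b, m(b, b, e), s(s(b))))  →  s(m(b, b, s(s(b))))   [R3 at 1.2]
3. s(m(b, b, s(s(b))))  →  s(b)   [R3 at 1]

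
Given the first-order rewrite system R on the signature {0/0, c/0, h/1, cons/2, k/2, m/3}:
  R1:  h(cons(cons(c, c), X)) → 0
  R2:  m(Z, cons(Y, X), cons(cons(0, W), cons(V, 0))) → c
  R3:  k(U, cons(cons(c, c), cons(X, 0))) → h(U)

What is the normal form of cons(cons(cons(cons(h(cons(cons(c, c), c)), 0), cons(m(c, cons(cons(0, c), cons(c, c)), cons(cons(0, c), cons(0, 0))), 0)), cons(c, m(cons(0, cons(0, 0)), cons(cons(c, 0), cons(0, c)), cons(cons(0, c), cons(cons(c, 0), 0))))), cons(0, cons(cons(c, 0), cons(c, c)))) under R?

cons(cons(cons(cons(0, 0), cons(c, 0)), cons(c, c)), cons(0, cons(cons(c, 0), cons(c, c))))

1. cons(cons(cons(cons(h(cons(cons(c, c), c)), 0), cons(m(c, cons(cons(0, c), cons(c, c)), cons(cons(0, c), cons(0, 0))), 0)), cons(c, m(cons(0, cons(0, 0)), cons(cons(c, 0), cons(0, c)), cons(cons(0, c), cons(cons(c, 0), 0))))), cons(0, cons(cons(c, 0), cons(c, c))))  →  cons(cons(cons(cons(0, 0), cons(m(c, cons(cons(0, c), cons(c, c)), cons(cons(0, c), cons(0, 0))), 0)), cons(c, m(cons(0, cons(0, 0)), cons(cons(c, 0), cons(0, c)), cons(cons(0, c), cons(cons(c, 0), 0))))), cons(0, cons(cons(c, 0), cons(c, c))))   [R1 at 1.1.1.1]
2. cons(cons(cons(cons(0, 0), cons(m(c, cons(cons(0, c), cons(c, c)), cons(cons(0, c), cons(0, 0))), 0)), cons(c, m(cons(0, cons(0, 0)), cons(cons(c, 0), cons(0, c)), cons(cons(0, c), cons(cons(c, 0), 0))))), cons(0, cons(cons(c, 0), cons(c, c))))  →  cons(cons(cons(cons(0, 0), cons(c, 0)), cons(c, m(cons(0, cons(0, 0)), cons(cons(c, 0), cons(0, c)), cons(cons(0, c), cons(cons(c, 0), 0))))), cons(0, cons(cons(c, 0), cons(c, c))))   [R2 at 1.1.2.1]
3. cons(cons(cons(cons(0, 0), cons(c, 0)), cons(c, m(cons(0, cons(0, 0)), cons(cons(c, 0), cons(0, c)), cons(cons(0, c), cons(cons(c, 0), 0))))), cons(0, cons(cons(c, 0), cons(c, c))))  →  cons(cons(cons(cons(0, 0), cons(c, 0)), cons(c, c)), cons(0, cons(cons(c, 0), cons(c, c))))   [R2 at 1.2.2]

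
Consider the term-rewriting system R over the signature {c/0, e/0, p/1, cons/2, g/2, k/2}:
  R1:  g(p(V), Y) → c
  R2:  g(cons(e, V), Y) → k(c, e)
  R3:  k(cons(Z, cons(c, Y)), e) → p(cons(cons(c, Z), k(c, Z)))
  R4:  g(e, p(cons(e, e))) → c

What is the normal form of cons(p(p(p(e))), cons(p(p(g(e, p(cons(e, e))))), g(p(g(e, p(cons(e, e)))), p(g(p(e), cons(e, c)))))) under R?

1. cons(p(p(p(e))), cons(p(p(g(e, p(cons(e, e))))), g(p(g(e, p(cons(e, e)))), p(g(p(e), cons(e, c))))))  →  cons(p(p(p(e))), cons(p(p(c)), g(p(g(e, p(cons(e, e)))), p(g(p(e), cons(e, c))))))   [R4 at 2.1.1.1]
2. cons(p(p(p(e))), cons(p(p(c)), g(p(g(e, p(cons(e, e)))), p(g(p(e), cons(e, c))))))  →  cons(p(p(p(e))), cons(p(p(c)), c))   [R1 at 2.2]

cons(p(p(p(e))), cons(p(p(c)), c))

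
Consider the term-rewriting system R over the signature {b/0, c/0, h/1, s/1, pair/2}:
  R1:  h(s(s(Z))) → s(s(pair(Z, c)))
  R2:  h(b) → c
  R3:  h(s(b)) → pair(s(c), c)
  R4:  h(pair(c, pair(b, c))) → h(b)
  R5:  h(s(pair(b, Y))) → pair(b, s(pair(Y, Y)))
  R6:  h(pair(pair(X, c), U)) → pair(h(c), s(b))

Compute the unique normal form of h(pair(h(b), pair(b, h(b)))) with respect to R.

1. h(pair(h(b), pair(b, h(b))))  →  h(pair(c, pair(b, h(b))))   [R2 at 1.1]
2. h(pair(c, pair(b, h(b))))  →  h(pair(c, pair(b, c)))   [R2 at 1.2.2]
3. h(pair(c, pair(b, c)))  →  h(b)   [R4 at ε]
4. h(b)  →  c   [R2 at ε]

c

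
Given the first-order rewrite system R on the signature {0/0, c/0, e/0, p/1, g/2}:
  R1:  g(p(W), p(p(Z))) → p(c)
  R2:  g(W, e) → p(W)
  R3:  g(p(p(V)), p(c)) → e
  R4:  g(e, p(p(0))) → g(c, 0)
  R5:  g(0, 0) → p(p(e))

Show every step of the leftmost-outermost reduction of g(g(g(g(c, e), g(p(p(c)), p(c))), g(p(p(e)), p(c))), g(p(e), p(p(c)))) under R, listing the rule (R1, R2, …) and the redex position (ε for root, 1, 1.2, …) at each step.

e

1. g(g(g(g(c, e), g(p(p(c)), p(c))), g(p(p(e)), p(c))), g(p(e), p(p(c))))  →  g(g(g(p(c), g(p(p(c)), p(c))), g(p(p(e)), p(c))), g(p(e), p(p(c))))   [R2 at 1.1.1]
2. g(g(g(p(c), g(p(p(c)), p(c))), g(p(p(e)), p(c))), g(p(e), p(p(c))))  →  g(g(g(p(c), e), g(p(p(e)), p(c))), g(p(e), p(p(c))))   [R3 at 1.1.2]
3. g(g(g(p(c), e), g(p(p(e)), p(c))), g(p(e), p(p(c))))  →  g(g(p(p(c)), g(p(p(e)), p(c))), g(p(e), p(p(c))))   [R2 at 1.1]
4. g(g(p(p(c)), g(p(p(e)), p(c))), g(p(e), p(p(c))))  →  g(g(p(p(c)), e), g(p(e), p(p(c))))   [R3 at 1.2]
5. g(g(p(p(c)), e), g(p(e), p(p(c))))  →  g(p(p(p(c))), g(p(e), p(p(c))))   [R2 at 1]
6. g(p(p(p(c))), g(p(e), p(p(c))))  →  g(p(p(p(c))), p(c))   [R1 at 2]
7. g(p(p(p(c))), p(c))  →  e   [R3 at ε]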